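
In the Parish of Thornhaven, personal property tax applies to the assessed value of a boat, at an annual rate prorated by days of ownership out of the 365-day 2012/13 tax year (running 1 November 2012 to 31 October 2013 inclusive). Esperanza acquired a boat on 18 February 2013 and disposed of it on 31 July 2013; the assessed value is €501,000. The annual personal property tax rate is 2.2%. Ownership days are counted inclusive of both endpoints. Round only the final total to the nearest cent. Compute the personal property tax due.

Days held (18 February – 31 July 2013): 164 out of 365
Tax = €501,000 × 2.2% × 164/365 = €4,952.3507

€4,952.35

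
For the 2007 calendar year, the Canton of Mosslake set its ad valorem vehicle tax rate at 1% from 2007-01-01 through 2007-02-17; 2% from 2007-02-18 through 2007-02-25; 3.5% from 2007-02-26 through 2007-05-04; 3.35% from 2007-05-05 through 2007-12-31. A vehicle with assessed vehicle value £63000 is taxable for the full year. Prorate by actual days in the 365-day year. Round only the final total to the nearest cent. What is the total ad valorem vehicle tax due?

£1914.77

2007-01-01 to 2007-02-17: 48 days at 1% → £63000 × 1% × 48/365 = £82.8493
2007-02-18 to 2007-02-25: 8 days at 2% → £63000 × 2% × 8/365 = £27.6164
2007-02-26 to 2007-05-04: 68 days at 3.5% → £63000 × 3.5% × 68/365 = £410.7945
2007-05-05 to 2007-12-31: 241 days at 3.35% → £63000 × 3.35% × 241/365 = £1393.5082
Total = £1914.7685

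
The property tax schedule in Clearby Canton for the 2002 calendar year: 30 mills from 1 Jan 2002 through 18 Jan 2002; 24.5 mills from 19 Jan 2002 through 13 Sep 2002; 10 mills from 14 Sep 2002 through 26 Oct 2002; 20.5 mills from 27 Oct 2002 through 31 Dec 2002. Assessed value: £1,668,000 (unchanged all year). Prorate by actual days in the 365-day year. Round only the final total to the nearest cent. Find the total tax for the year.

1 Jan – 18 Jan 2002: 18 days at 30 mills → £1,668,000 × 3% × 18/365 = £2,467.7260
19 Jan – 13 Sep 2002: 238 days at 24.5 mills → £1,668,000 × 2.45% × 238/365 = £26,646.8712
14 Sep – 26 Oct 2002: 43 days at 10 mills → £1,668,000 × 1% × 43/365 = £1,965.0411
27 Oct – 31 Dec 2002: 66 days at 20.5 mills → £1,668,000 × 2.05% × 66/365 = £6,183.0247
Total = £37,262.6630

£37,262.66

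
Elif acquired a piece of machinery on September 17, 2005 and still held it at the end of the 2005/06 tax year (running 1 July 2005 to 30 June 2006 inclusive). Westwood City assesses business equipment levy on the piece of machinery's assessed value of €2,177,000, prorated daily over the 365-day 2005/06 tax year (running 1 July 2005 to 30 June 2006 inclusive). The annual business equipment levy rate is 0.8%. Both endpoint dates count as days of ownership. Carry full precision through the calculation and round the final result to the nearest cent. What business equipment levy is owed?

€13,694.22

Days held (September 17, 2005 – June 30, 2006): 287 out of 365
Tax = €2,177,000 × 0.8% × 287/365 = €13,694.2247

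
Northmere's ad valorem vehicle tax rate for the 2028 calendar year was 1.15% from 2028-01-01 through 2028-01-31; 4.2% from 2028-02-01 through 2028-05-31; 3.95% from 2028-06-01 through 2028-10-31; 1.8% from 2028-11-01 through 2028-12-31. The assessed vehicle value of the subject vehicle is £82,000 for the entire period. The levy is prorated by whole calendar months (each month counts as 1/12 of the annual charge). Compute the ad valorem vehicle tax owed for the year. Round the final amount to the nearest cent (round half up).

2028-01-01 to 2028-01-31: 1 month at 1.15% → £82,000 × 1.15% × 1/12 = £78.5833
2028-02-01 to 2028-05-31: 4 months at 4.2% → £82,000 × 4.2% × 4/12 = £1,148.0000
2028-06-01 to 2028-10-31: 5 months at 3.95% → £82,000 × 3.95% × 5/12 = £1,349.5833
2028-11-01 to 2028-12-31: 2 months at 1.8% → £82,000 × 1.8% × 2/12 = £246.0000
Total = £2,822.1667

£2,822.17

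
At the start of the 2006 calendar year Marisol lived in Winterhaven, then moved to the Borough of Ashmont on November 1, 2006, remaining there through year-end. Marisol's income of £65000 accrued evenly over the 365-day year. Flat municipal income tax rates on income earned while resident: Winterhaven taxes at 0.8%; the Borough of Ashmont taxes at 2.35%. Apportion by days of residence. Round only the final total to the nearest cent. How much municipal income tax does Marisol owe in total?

£688.38

Winterhaven, January 1 – October 31, 2006: 304 days → £65000 × 0.8% × 304/365 = £433.0959
The Borough of Ashmont, November 1 – December 31, 2006: 61 days → £65000 × 2.35% × 61/365 = £255.2808
Total = £688.3767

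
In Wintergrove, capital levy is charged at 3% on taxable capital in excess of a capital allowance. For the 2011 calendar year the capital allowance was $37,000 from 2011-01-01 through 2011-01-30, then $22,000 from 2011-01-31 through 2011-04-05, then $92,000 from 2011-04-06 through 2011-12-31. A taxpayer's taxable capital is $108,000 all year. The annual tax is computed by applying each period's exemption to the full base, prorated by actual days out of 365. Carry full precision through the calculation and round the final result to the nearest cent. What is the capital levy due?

$989.59

2011-01-01 to 2011-01-30: 30 days, exemption $37,000 → ($108,000 − $37,000) × 3% × 30/365 = $175.0685
2011-01-31 to 2011-04-05: 65 days, exemption $22,000 → ($108,000 − $22,000) × 3% × 65/365 = $459.4521
2011-04-06 to 2011-12-31: 270 days, exemption $92,000 → ($108,000 − $92,000) × 3% × 270/365 = $355.0685
Total = $989.5890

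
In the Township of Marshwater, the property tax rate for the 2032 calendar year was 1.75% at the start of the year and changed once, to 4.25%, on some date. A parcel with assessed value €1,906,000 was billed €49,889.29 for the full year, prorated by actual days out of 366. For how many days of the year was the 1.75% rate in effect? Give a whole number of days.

239 days

Let d = days at the first rate; then 366 − d days at the second rate.
€1,906,000 × [1.75%·d + 4.25%·(366−d)] / 366 = €49,889.29
Solving gives d = 239, so the new rate took effect on August 27, 2032.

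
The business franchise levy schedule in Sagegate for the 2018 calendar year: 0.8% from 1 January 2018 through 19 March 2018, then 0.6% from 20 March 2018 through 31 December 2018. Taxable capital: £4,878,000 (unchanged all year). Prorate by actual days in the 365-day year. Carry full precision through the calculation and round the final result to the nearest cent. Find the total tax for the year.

1 January – 19 March 2018: 78 days at 0.8% → £4,878,000 × 0.8% × 78/365 = £8,339.3753
20 March – 31 December 2018: 287 days at 0.6% → £4,878,000 × 0.6% × 287/365 = £23,013.4685
Total = £31,352.8438

£31,352.84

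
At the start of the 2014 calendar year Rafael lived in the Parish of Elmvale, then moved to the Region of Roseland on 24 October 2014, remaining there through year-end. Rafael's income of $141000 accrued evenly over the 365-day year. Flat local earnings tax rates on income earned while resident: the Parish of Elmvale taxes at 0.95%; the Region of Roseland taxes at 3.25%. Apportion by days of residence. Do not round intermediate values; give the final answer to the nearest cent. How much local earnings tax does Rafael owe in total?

The Parish of Elmvale, 1 January – 23 October 2014: 296 days → $141000 × 0.95% × 296/365 = $1086.2795
The Region of Roseland, 24 October – 31 December 2014: 69 days → $141000 × 3.25% × 69/365 = $866.2808
Total = $1952.5603

$1952.56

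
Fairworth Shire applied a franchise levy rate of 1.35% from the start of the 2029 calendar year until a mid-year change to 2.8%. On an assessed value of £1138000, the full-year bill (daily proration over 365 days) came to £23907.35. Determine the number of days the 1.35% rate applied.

176 days

Let d = days at the first rate; then 365 − d days at the second rate.
£1138000 × [1.35%·d + 2.8%·(365−d)] / 365 = £23907.35
Solving gives d = 176, so the new rate took effect on 26 June 2029.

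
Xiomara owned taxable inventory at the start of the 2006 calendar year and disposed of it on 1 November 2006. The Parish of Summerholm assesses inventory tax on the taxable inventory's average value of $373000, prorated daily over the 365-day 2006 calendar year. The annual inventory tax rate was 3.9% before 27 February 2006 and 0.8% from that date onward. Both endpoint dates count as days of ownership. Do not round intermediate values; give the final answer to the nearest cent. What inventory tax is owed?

$4299.21

1 January – 26 February 2006: 57 days at 3.9% → $373000 × 3.9% × 57/365 = $2271.7233
27 February – 1 November 2006: 248 days at 0.8% → $373000 × 0.8% × 248/365 = $2027.4849
Total = $4299.2082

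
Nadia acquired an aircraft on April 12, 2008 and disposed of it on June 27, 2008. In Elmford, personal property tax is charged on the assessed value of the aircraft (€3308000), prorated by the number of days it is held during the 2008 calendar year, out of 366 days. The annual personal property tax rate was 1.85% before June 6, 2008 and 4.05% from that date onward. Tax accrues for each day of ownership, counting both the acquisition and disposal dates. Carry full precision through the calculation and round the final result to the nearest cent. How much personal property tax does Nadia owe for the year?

April 12 – June 5, 2008: 55 days at 1.85% → €3308000 × 1.85% × 55/366 = €9196.4208
June 6 – June 27, 2008: 22 days at 4.05% → €3308000 × 4.05% × 22/366 = €8053.0820
Total = €17249.5027

€17249.50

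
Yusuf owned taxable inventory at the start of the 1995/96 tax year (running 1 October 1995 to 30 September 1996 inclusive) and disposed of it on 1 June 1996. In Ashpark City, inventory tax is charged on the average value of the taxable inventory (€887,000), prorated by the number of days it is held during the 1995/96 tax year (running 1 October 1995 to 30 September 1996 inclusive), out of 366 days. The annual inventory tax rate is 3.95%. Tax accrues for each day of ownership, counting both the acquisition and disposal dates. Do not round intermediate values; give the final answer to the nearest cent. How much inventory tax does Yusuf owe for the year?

Days held (1 October 1995 – 1 June 1996): 245 out of 366
Tax = €887,000 × 3.95% × 245/366 = €23,453.3948

€23,453.39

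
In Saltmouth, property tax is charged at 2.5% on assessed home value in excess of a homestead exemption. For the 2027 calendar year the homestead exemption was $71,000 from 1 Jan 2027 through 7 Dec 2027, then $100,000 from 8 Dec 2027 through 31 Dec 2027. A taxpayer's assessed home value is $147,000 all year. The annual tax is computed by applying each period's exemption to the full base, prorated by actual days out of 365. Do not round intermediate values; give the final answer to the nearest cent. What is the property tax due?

1 Jan – 7 Dec 2027: 341 days, exemption $71,000 → ($147,000 − $71,000) × 2.5% × 341/365 = $1,775.0685
8 Dec – 31 Dec 2027: 24 days, exemption $100,000 → ($147,000 − $100,000) × 2.5% × 24/365 = $77.2603
Total = $1,852.3288

$1,852.33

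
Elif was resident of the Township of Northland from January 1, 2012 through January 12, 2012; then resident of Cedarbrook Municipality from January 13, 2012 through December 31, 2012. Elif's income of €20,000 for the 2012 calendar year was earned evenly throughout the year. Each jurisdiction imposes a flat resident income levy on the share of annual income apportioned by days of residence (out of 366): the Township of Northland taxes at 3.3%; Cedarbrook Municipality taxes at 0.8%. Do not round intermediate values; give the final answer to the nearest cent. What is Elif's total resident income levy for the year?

The Township of Northland, January 1 – January 12, 2012: 12 days → €20,000 × 3.3% × 12/366 = €21.6393
Cedarbrook Municipality, January 13 – December 31, 2012: 354 days → €20,000 × 0.8% × 354/366 = €154.7541
Total = €176.3934

€176.39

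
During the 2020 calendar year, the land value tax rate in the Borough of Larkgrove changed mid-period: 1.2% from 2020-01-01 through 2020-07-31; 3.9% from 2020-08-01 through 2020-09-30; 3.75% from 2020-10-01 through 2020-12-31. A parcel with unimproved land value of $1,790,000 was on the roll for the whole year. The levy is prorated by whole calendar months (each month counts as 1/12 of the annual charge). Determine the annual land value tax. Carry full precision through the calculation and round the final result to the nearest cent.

$40,946.25

2020-01-01 to 2020-07-31: 7 months at 1.2% → $1,790,000 × 1.2% × 7/12 = $12,530.0000
2020-08-01 to 2020-09-30: 2 months at 3.9% → $1,790,000 × 3.9% × 2/12 = $11,635.0000
2020-10-01 to 2020-12-31: 3 months at 3.75% → $1,790,000 × 3.75% × 3/12 = $16,781.2500
Total = $40,946.2500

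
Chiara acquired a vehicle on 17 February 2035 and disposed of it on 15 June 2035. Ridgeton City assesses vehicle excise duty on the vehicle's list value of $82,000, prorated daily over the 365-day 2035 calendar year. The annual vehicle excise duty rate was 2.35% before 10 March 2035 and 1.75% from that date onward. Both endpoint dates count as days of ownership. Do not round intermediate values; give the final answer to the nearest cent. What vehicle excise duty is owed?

$496.16

17 February – 9 March 2035: 21 days at 2.35% → $82,000 × 2.35% × 21/365 = $110.8685
10 March – 15 June 2035: 98 days at 1.75% → $82,000 × 1.75% × 98/365 = $385.2877
Total = $496.1562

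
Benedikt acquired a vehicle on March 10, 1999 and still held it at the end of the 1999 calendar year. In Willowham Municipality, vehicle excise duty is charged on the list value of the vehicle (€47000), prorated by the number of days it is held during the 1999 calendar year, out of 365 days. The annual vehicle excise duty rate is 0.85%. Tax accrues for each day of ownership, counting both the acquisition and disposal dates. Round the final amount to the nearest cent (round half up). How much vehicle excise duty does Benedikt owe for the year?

Days held (March 10 – December 31, 1999): 297 out of 365
Tax = €47000 × 0.85% × 297/365 = €325.0726

€325.07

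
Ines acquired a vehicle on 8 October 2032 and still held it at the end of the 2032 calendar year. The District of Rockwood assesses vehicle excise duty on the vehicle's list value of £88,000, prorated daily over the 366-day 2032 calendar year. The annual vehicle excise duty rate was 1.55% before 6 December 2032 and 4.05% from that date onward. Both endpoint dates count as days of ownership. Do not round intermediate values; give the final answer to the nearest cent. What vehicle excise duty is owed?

£473.06

8 October – 5 December 2032: 59 days at 1.55% → £88,000 × 1.55% × 59/366 = £219.8798
6 December – 31 December 2032: 26 days at 4.05% → £88,000 × 4.05% × 26/366 = £253.1803
Total = £473.0601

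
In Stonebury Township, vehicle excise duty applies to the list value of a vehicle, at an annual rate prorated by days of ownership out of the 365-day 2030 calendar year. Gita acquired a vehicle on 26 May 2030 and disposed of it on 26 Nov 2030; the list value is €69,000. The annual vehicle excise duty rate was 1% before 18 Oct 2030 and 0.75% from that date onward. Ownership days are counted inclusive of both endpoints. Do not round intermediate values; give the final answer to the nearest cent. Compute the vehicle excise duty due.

€330.82

26 May – 17 Oct 2030: 145 days at 1% → €69,000 × 1% × 145/365 = €274.1096
18 Oct – 26 Nov 2030: 40 days at 0.75% → €69,000 × 0.75% × 40/365 = €56.7123
Total = €330.8219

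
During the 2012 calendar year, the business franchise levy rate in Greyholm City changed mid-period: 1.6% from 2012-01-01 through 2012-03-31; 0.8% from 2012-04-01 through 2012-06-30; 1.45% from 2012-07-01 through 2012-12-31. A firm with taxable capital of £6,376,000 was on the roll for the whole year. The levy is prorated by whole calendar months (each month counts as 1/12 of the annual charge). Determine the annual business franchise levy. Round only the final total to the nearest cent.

£84,482.00

2012-01-01 to 2012-03-31: 3 months at 1.6% → £6,376,000 × 1.6% × 3/12 = £25,504.0000
2012-04-01 to 2012-06-30: 3 months at 0.8% → £6,376,000 × 0.8% × 3/12 = £12,752.0000
2012-07-01 to 2012-12-31: 6 months at 1.45% → £6,376,000 × 1.45% × 6/12 = £46,226.0000
Total = £84,482.0000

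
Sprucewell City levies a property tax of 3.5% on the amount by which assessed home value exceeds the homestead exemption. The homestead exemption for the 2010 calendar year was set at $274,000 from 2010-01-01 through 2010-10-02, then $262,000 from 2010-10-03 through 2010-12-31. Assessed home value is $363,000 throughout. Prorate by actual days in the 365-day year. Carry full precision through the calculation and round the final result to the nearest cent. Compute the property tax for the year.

2010-01-01 to 2010-10-02: 275 days, exemption $274,000 → ($363,000 − $274,000) × 3.5% × 275/365 = $2,346.9178
2010-10-03 to 2010-12-31: 90 days, exemption $262,000 → ($363,000 − $262,000) × 3.5% × 90/365 = $871.6438
Total = $3,218.5616

$3,218.56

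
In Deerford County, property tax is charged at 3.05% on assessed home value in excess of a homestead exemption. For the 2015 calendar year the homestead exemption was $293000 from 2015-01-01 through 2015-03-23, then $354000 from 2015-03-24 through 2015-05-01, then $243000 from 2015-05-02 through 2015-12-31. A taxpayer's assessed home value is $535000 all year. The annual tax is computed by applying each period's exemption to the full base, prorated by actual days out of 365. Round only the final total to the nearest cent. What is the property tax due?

$8201.66

2015-01-01 to 2015-03-23: 82 days, exemption $293000 → ($535000 − $293000) × 3.05% × 82/365 = $1658.1973
2015-03-24 to 2015-05-01: 39 days, exemption $354000 → ($535000 − $354000) × 3.05% × 39/365 = $589.8616
2015-05-02 to 2015-12-31: 244 days, exemption $243000 → ($535000 − $243000) × 3.05% × 244/365 = $5953.6000
Total = $8201.6589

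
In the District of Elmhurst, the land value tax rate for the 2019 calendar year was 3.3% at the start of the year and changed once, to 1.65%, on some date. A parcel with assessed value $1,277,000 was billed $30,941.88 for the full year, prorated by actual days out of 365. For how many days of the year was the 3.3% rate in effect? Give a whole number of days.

171 days

Let d = days at the first rate; then 365 − d days at the second rate.
$1,277,000 × [3.3%·d + 1.65%·(365−d)] / 365 = $30,941.88
Solving gives d = 171, so the new rate took effect on June 21, 2019.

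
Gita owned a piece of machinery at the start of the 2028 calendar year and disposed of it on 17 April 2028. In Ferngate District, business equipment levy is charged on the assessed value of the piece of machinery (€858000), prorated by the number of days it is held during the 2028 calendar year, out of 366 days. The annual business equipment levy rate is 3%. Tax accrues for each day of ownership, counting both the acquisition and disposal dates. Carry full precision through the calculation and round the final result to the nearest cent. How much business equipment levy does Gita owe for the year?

€7595.41

Days held (1 January – 17 April 2028): 108 out of 366
Tax = €858000 × 3% × 108/366 = €7595.4098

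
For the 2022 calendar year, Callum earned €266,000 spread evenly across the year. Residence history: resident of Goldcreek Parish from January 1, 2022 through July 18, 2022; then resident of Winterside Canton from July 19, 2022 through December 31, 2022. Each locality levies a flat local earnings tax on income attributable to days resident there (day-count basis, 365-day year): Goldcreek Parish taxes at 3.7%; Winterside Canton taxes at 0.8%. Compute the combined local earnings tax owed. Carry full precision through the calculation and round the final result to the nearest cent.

Goldcreek Parish, January 1 – July 18, 2022: 199 days → €266,000 × 3.7% × 199/365 = €5,365.9123
Winterside Canton, July 19 – December 31, 2022: 166 days → €266,000 × 0.8% × 166/365 = €967.8027
Total = €6,333.7151

€6,333.72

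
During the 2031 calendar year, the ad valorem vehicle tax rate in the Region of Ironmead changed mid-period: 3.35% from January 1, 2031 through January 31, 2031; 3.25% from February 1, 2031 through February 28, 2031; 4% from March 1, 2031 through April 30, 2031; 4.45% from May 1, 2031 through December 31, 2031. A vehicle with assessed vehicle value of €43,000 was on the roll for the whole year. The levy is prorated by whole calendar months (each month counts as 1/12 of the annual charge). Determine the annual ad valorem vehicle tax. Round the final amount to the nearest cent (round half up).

January 1 – January 31, 2031: 1 month at 3.35% → €43,000 × 3.35% × 1/12 = €120.0417
February 1 – February 28, 2031: 1 month at 3.25% → €43,000 × 3.25% × 1/12 = €116.4583
March 1 – April 30, 2031: 2 months at 4% → €43,000 × 4% × 2/12 = €286.6667
May 1 – December 31, 2031: 8 months at 4.45% → €43,000 × 4.45% × 8/12 = €1,275.6667
Total = €1,798.8333

€1,798.83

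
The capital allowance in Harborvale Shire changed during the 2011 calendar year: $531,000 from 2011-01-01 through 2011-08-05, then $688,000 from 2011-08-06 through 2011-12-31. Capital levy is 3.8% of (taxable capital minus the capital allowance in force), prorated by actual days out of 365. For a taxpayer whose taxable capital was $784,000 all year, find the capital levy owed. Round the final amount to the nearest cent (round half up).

$7,194.91

2011-01-01 to 2011-08-05: 217 days, exemption $531,000 → ($784,000 − $531,000) × 3.8% × 217/365 = $5,715.7205
2011-08-06 to 2011-12-31: 148 days, exemption $688,000 → ($784,000 − $688,000) × 3.8% × 148/365 = $1,479.1890
Total = $7,194.9096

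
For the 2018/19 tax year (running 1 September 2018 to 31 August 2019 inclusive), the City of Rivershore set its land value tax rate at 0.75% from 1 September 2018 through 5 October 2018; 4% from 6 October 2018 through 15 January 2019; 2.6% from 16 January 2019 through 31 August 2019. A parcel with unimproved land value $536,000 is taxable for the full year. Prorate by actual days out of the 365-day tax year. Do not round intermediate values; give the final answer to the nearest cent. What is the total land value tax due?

$15,082.16

1 September – 5 October 2018: 35 days at 0.75% → $536,000 × 0.75% × 35/365 = $385.4795
6 October 2018 – 15 January 2019: 102 days at 4% → $536,000 × 4% × 102/365 = $5,991.4521
16 January – 31 August 2019: 228 days at 2.6% → $536,000 × 2.6% × 228/365 = $8,705.2274
Total = $15,082.1589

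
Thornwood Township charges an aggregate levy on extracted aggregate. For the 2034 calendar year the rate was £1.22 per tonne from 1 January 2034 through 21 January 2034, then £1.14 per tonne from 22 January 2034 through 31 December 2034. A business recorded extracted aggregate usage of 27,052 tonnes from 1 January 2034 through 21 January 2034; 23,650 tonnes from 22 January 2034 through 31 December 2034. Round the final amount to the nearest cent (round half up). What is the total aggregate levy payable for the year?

1 January – 21 January 2034: 27,052 tonnes at £1.22/tonne → £33,003.44
22 January – 31 December 2034: 23,650 tonnes at £1.14/tonne → £26,961.00

£59,964.44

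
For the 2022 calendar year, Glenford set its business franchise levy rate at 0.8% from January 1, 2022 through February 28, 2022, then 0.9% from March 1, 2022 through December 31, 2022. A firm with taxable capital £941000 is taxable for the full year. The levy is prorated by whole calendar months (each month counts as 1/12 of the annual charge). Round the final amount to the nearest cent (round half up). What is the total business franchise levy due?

January 1 – February 28, 2022: 2 months at 0.8% → £941000 × 0.8% × 2/12 = £1254.6667
March 1 – December 31, 2022: 10 months at 0.9% → £941000 × 0.9% × 10/12 = £7057.5000
Total = £8312.1667

£8312.17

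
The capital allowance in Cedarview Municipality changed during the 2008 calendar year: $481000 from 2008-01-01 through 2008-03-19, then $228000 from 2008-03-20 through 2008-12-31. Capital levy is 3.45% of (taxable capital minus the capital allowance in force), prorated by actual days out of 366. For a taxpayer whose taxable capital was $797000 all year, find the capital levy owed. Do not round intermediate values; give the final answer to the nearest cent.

2008-01-01 to 2008-03-19: 79 days, exemption $481000 → ($797000 − $481000) × 3.45% × 79/366 = $2353.1639
2008-03-20 to 2008-12-31: 287 days, exemption $228000 → ($797000 − $228000) × 3.45% × 287/366 = $15393.3156
Total = $17746.4795

$17746.48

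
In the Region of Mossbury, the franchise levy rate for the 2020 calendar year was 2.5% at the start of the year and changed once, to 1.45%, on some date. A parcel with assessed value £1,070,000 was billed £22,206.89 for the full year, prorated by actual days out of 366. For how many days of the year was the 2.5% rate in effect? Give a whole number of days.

218 days

Let d = days at the first rate; then 366 − d days at the second rate.
£1,070,000 × [2.5%·d + 1.45%·(366−d)] / 366 = £22,206.89
Solving gives d = 218, so the new rate took effect on August 6, 2020.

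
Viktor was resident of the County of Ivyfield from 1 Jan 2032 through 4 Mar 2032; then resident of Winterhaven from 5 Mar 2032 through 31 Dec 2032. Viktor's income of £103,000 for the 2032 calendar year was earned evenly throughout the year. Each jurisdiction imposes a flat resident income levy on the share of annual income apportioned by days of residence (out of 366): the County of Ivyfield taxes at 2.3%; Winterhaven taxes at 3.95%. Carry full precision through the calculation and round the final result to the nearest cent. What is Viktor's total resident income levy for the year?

£3,771.32

The County of Ivyfield, 1 Jan – 4 Mar 2032: 64 days → £103,000 × 2.3% × 64/366 = £414.2514
Winterhaven, 5 Mar – 31 Dec 2032: 302 days → £103,000 × 3.95% × 302/366 = £3,357.0683
Total = £3,771.3197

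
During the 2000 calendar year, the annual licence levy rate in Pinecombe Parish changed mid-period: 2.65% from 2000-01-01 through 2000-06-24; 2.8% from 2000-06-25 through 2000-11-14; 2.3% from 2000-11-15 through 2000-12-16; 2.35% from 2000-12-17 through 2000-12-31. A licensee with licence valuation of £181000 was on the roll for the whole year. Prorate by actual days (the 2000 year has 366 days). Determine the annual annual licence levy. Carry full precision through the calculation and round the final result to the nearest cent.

£4824.94

2000-01-01 to 2000-06-24: 176 days at 2.65% → £181000 × 2.65% × 176/366 = £2306.5137
2000-06-25 to 2000-11-14: 143 days at 2.8% → £181000 × 2.8% × 143/366 = £1980.1202
2000-11-15 to 2000-12-16: 32 days at 2.3% → £181000 × 2.3% × 32/366 = £363.9781
2000-12-17 to 2000-12-31: 15 days at 2.35% → £181000 × 2.35% × 15/366 = £174.3238
Total = £4824.9358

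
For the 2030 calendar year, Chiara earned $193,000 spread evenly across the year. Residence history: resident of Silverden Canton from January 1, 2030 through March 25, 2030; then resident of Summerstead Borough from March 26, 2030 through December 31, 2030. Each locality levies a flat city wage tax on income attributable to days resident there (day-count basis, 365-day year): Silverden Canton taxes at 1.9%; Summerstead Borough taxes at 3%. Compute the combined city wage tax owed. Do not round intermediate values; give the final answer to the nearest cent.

Silverden Canton, January 1 – March 25, 2030: 84 days → $193,000 × 1.9% × 84/365 = $843.9123
Summerstead Borough, March 26 – December 31, 2030: 281 days → $193,000 × 3% × 281/365 = $4,457.5068
Total = $5,301.4192

$5,301.42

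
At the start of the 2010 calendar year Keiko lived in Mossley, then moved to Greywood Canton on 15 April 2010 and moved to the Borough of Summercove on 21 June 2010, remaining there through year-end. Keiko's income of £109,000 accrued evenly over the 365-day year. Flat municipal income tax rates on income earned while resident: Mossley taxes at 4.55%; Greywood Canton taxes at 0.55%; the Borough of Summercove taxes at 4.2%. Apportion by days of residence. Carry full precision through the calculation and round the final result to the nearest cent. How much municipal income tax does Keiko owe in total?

£3,956.40

Mossley, 1 January – 14 April 2010: 104 days → £109,000 × 4.55% × 104/365 = £1,413.1178
Greywood Canton, 15 April – 20 June 2010: 67 days → £109,000 × 0.55% × 67/365 = £110.0452
The Borough of Summercove, 21 June – 31 December 2010: 194 days → £109,000 × 4.2% × 194/365 = £2,433.2384
Total = £3,956.4014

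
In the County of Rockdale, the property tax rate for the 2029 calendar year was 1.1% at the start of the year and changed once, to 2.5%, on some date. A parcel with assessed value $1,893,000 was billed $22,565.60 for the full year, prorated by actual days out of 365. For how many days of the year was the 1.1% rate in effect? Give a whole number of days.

Let d = days at the first rate; then 365 − d days at the second rate.
$1,893,000 × [1.1%·d + 2.5%·(365−d)] / 365 = $22,565.60
Solving gives d = 341, so the new rate took effect on December 8, 2029.

341 days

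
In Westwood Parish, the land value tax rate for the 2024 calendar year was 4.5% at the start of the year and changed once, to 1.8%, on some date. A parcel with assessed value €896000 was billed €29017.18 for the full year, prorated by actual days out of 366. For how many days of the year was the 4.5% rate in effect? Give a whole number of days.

195 days

Let d = days at the first rate; then 366 − d days at the second rate.
€896000 × [4.5%·d + 1.8%·(366−d)] / 366 = €29017.18
Solving gives d = 195, so the new rate took effect on July 14, 2024.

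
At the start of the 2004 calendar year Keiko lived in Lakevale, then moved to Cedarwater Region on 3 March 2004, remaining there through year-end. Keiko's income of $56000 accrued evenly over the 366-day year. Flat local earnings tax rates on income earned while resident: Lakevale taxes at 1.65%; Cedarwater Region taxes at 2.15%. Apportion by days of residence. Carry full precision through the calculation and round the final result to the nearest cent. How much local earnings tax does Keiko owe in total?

Lakevale, 1 January – 2 March 2004: 62 days → $56000 × 1.65% × 62/366 = $156.5246
Cedarwater Region, 3 March – 31 December 2004: 304 days → $56000 × 2.15% × 304/366 = $1000.0437
Total = $1156.5683

$1156.57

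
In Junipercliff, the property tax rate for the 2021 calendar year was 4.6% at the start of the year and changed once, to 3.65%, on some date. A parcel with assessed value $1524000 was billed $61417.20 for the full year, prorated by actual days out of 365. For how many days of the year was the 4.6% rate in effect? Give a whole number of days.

Let d = days at the first rate; then 365 − d days at the second rate.
$1524000 × [4.6%·d + 3.65%·(365−d)] / 365 = $61417.20
Solving gives d = 146, so the new rate took effect on 27 May 2021.

146 days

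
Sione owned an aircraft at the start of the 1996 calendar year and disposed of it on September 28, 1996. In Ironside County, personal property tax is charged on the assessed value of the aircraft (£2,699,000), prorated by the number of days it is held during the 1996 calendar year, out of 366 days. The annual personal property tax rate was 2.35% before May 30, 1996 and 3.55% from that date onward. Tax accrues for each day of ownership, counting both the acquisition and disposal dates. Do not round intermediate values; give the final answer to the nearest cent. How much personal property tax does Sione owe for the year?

£57,932.63

January 1 – May 29, 1996: 150 days at 2.35% → £2,699,000 × 2.35% × 150/366 = £25,994.4672
May 30 – September 28, 1996: 122 days at 3.55% → £2,699,000 × 3.55% × 122/366 = £31,938.1667
Total = £57,932.6339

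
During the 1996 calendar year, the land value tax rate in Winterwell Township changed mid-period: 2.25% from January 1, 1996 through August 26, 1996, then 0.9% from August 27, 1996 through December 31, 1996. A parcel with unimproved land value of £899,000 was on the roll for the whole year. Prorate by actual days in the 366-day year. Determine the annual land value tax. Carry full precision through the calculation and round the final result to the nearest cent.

January 1 – August 26, 1996: 239 days at 2.25% → £899,000 × 2.25% × 239/366 = £13,208.6680
August 27 – December 31, 1996: 127 days at 0.9% → £899,000 × 0.9% × 127/366 = £2,807.5328
Total = £16,016.2008

£16,016.20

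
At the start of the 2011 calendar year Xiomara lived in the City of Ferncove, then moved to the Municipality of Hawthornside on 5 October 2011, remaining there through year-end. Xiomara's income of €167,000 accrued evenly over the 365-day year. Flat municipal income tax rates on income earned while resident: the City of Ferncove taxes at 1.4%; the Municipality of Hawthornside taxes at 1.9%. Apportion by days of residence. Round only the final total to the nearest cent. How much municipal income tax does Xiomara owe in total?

The City of Ferncove, 1 January – 4 October 2011: 277 days → €167,000 × 1.4% × 277/365 = €1,774.3178
The Municipality of Hawthornside, 5 October – 31 December 2011: 88 days → €167,000 × 1.9% × 88/365 = €764.9973
Total = €2,539.3151

€2,539.32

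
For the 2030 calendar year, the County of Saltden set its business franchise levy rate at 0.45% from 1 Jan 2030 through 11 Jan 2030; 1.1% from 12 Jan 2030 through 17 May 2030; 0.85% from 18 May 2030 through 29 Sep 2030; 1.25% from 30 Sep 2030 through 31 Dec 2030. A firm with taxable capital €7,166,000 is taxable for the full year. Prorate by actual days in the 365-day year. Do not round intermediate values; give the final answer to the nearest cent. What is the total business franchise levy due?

1 Jan – 11 Jan 2030: 11 days at 0.45% → €7,166,000 × 0.45% × 11/365 = €971.8274
12 Jan – 17 May 2030: 126 days at 1.1% → €7,166,000 × 1.1% × 126/365 = €27,211.1671
18 May – 29 Sep 2030: 135 days at 0.85% → €7,166,000 × 0.85% × 135/365 = €22,528.7260
30 Sep – 31 Dec 2030: 93 days at 1.25% → €7,166,000 × 1.25% × 93/365 = €22,823.2192
Total = €73,534.9397

€73,534.94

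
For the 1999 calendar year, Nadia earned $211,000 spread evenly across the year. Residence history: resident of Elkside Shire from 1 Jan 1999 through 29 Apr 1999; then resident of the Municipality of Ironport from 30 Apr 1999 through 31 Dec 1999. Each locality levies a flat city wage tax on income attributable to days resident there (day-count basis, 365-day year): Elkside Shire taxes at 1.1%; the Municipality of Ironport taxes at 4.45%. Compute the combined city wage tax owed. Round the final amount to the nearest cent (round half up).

$7,084.98

Elkside Shire, 1 Jan – 29 Apr 1999: 119 days → $211,000 × 1.1% × 119/365 = $756.7096
The Municipality of Ironport, 30 Apr – 31 Dec 1999: 246 days → $211,000 × 4.45% × 246/365 = $6,328.2658
Total = $7,084.9753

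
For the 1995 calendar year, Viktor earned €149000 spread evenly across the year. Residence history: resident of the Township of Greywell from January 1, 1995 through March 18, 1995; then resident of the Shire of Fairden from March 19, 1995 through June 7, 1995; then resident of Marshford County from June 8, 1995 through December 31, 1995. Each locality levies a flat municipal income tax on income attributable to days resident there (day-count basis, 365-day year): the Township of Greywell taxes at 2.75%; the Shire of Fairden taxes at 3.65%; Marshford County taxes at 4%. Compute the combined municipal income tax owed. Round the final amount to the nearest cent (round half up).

€5451.36

The Township of Greywell, January 1 – March 18, 1995: 77 days → €149000 × 2.75% × 77/365 = €864.4041
The Shire of Fairden, March 19 – June 7, 1995: 81 days → €149000 × 3.65% × 81/365 = €1206.9000
Marshford County, June 8 – December 31, 1995: 207 days → €149000 × 4% × 207/365 = €3380.0548
Total = €5451.3589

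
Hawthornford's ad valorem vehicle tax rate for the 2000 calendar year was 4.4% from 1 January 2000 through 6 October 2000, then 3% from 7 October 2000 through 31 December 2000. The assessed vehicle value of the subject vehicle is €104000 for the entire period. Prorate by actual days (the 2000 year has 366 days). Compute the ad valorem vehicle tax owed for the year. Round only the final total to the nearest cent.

€4233.88

1 January – 6 October 2000: 280 days at 4.4% → €104000 × 4.4% × 280/366 = €3500.7650
7 October – 31 December 2000: 86 days at 3% → €104000 × 3% × 86/366 = €733.1148
Total = €4233.8798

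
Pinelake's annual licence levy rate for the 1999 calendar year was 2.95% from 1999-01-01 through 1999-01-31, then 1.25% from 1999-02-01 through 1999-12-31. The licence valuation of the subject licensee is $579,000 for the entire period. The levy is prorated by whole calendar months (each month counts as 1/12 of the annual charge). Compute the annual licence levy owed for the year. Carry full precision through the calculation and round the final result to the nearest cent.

$8,057.75

1999-01-01 to 1999-01-31: 1 month at 2.95% → $579,000 × 2.95% × 1/12 = $1,423.3750
1999-02-01 to 1999-12-31: 11 months at 1.25% → $579,000 × 1.25% × 11/12 = $6,634.3750
Total = $8,057.7500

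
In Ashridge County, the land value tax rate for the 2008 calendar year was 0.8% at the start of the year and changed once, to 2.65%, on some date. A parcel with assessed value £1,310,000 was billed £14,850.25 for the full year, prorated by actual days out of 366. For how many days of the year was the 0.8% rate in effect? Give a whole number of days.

300 days

Let d = days at the first rate; then 366 − d days at the second rate.
£1,310,000 × [0.8%·d + 2.65%·(366−d)] / 366 = £14,850.25
Solving gives d = 300, so the new rate took effect on 27 Oct 2008.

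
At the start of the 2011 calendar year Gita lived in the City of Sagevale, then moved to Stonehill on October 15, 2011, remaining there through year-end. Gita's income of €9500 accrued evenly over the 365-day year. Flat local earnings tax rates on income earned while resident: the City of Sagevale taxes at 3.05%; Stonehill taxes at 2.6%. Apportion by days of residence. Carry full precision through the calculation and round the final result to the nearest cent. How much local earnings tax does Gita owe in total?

The City of Sagevale, January 1 – October 14, 2011: 287 days → €9500 × 3.05% × 287/365 = €227.8308
Stonehill, October 15 – December 31, 2011: 78 days → €9500 × 2.6% × 78/365 = €52.7836
Total = €280.6144

€280.61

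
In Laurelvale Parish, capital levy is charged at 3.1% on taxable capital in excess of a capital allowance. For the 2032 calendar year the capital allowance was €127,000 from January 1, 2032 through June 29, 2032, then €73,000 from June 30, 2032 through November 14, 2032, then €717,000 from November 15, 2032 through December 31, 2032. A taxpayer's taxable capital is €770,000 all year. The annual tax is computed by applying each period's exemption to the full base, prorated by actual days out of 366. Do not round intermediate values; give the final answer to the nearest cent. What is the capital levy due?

January 1 – June 29, 2032: 181 days, exemption €127,000 → (€770,000 − €127,000) × 3.1% × 181/366 = €9,857.5765
June 30 – November 14, 2032: 138 days, exemption €73,000 → (€770,000 − €73,000) × 3.1% × 138/366 = €8,146.9016
November 15 – December 31, 2032: 47 days, exemption €717,000 → (€770,000 − €717,000) × 3.1% × 47/366 = €210.9863
Total = €18,215.4645

€18,215.46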